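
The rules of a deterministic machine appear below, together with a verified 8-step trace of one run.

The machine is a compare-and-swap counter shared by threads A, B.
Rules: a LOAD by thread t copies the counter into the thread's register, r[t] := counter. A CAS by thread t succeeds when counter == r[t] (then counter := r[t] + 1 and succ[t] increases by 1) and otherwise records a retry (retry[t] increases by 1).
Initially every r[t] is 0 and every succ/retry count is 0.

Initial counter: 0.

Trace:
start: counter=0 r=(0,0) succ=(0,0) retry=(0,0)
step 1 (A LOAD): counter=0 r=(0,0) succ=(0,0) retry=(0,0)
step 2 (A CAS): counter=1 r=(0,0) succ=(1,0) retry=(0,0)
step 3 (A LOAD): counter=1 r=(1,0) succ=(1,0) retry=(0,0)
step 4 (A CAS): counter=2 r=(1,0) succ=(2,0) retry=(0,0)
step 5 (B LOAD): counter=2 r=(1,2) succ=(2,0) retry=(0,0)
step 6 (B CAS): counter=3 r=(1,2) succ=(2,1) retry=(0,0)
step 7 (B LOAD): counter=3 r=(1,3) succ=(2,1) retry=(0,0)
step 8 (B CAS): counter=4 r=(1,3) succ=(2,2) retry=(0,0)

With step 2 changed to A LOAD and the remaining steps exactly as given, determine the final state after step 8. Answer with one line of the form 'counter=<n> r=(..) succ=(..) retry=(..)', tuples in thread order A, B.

counter=3 r=(0,2) succ=(1,2) retry=(0,0)

(re-executing from step 2 with the substitution; state before step 2: counter=0 r=(0,0) succ=(0,0) retry=(0,0))
step 2 (A LOAD): counter=0 r=(0,0) succ=(0,0) retry=(0,0)
step 3 (A LOAD): counter=0 r=(0,0) succ=(0,0) retry=(0,0)
step 4 (A CAS): counter=1 r=(0,0) succ=(1,0) retry=(0,0)
step 5 (B LOAD): counter=1 r=(0,1) succ=(1,0) retry=(0,0)
step 6 (B CAS): counter=2 r=(0,1) succ=(1,1) retry=(0,0)
step 7 (B LOAD): counter=2 r=(0,2) succ=(1,1) retry=(0,0)
step 8 (B CAS): counter=3 r=(0,2) succ=(1,2) retry=(0,0)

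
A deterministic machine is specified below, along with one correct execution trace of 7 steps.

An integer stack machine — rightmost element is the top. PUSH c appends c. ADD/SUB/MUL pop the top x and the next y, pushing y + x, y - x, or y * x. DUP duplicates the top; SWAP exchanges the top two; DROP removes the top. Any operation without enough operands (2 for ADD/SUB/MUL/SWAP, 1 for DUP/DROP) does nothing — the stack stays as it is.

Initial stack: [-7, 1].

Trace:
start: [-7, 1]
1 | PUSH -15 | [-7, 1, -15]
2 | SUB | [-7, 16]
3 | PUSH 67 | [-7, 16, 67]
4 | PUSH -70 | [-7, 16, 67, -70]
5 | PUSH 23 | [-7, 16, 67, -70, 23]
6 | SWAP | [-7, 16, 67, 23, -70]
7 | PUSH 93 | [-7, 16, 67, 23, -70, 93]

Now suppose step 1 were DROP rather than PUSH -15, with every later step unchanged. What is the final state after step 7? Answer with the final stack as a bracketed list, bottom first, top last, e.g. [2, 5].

(re-executing from step 1 with the substitution; state before step 1: [-7, 1])
1 | DROP | [-7]
2 | SUB | [-7]
3 | PUSH 67 | [-7, 67]
4 | PUSH -70 | [-7, 67, -70]
5 | PUSH 23 | [-7, 67, -70, 23]
6 | SWAP | [-7, 67, 23, -70]
7 | PUSH 93 | [-7, 67, 23, -70, 93]

[-7, 67, 23, -70, 93]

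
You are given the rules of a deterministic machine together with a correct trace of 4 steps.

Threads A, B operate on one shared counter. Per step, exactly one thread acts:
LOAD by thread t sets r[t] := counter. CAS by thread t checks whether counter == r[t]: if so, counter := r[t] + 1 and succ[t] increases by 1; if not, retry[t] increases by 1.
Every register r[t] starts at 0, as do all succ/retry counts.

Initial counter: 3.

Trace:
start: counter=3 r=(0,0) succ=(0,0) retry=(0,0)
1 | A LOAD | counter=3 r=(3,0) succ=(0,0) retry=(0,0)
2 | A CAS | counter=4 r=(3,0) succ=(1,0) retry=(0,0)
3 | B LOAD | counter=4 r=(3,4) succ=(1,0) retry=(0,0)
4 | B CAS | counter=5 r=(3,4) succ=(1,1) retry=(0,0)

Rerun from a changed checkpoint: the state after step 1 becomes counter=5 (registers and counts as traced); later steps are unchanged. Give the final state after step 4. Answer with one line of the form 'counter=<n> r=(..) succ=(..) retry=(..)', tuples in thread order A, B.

counter=6 r=(3,5) succ=(0,1) retry=(1,0)

state after step 1 := counter=5 r=(3,0) succ=(0,0) retry=(0,0)
2 | A CAS | counter=5 r=(3,0) succ=(0,0) retry=(1,0)
3 | B LOAD | counter=5 r=(3,5) succ=(0,0) retry=(1,0)
4 | B CAS | counter=6 r=(3,5) succ=(0,1) retry=(1,0)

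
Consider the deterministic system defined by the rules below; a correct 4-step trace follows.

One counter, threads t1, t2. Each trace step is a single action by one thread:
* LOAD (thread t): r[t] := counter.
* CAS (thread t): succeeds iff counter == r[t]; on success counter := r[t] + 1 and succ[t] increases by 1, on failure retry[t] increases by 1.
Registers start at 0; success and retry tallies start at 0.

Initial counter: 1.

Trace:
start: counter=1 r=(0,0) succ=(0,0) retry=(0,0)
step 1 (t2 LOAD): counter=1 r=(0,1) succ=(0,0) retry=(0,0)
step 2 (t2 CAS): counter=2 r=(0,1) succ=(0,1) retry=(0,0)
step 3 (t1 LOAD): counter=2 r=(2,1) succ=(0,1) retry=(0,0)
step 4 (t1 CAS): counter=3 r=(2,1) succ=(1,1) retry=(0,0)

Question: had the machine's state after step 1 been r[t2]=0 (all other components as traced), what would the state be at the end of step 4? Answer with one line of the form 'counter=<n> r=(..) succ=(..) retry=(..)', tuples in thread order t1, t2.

counter=2 r=(1,0) succ=(1,0) retry=(0,1)

state after step 1 := counter=1 r=(0,0) succ=(0,0) retry=(0,0)
step 2 (t2 CAS): counter=1 r=(0,0) succ=(0,0) retry=(0,1)
step 3 (t1 LOAD): counter=1 r=(1,0) succ=(0,0) retry=(0,1)
step 4 (t1 CAS): counter=2 r=(1,0) succ=(1,0) retry=(0,1)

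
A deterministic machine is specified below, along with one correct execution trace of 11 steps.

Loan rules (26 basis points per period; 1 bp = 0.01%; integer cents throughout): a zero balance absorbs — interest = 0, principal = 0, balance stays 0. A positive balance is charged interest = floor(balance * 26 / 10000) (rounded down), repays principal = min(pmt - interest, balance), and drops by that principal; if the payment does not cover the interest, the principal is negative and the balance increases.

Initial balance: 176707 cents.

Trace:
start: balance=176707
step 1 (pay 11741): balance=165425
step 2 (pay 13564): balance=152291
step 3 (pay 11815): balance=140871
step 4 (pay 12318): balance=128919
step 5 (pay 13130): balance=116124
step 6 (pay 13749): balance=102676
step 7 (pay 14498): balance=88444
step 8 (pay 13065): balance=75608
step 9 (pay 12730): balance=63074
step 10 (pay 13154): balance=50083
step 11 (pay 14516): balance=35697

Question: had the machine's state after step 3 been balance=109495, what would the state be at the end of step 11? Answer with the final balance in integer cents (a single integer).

state after step 3 := balance=109495
step 4 (pay 12318): balance=97461
step 5 (pay 13130): balance=84584
step 6 (pay 13749): balance=71054
step 7 (pay 14498): balance=56740
step 8 (pay 13065): balance=43822
step 9 (pay 12730): balance=31205
step 10 (pay 13154): balance=18132
step 11 (pay 14516): balance=3663

3663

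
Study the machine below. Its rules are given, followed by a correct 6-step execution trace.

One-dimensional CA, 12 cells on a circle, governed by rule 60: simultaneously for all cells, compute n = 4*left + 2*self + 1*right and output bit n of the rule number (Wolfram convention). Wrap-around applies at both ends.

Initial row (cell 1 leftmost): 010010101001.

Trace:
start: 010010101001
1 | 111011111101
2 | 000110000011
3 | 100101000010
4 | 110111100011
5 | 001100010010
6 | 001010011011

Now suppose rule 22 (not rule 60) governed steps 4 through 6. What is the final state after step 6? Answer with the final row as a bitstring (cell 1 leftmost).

(re-executing steps 4..6 under rule 22; state before step 4: 100101000010)
4 | 111101100110
5 | 000000011000
6 | 000000100100

000000100100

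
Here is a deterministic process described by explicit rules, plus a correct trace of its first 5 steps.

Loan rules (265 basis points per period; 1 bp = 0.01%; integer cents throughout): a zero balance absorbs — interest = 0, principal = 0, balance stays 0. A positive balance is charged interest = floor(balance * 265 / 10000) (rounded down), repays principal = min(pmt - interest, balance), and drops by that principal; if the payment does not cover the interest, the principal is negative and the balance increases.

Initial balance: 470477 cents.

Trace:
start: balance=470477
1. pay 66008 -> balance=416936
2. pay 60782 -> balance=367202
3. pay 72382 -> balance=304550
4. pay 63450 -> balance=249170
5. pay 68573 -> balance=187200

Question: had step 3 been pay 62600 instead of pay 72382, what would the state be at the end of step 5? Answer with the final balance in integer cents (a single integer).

(re-executing from step 3 with the substitution; state before step 3: balance=367202)
3. pay 62600 -> balance=314332
4. pay 63450 -> balance=259211
5. pay 68573 -> balance=197507

197507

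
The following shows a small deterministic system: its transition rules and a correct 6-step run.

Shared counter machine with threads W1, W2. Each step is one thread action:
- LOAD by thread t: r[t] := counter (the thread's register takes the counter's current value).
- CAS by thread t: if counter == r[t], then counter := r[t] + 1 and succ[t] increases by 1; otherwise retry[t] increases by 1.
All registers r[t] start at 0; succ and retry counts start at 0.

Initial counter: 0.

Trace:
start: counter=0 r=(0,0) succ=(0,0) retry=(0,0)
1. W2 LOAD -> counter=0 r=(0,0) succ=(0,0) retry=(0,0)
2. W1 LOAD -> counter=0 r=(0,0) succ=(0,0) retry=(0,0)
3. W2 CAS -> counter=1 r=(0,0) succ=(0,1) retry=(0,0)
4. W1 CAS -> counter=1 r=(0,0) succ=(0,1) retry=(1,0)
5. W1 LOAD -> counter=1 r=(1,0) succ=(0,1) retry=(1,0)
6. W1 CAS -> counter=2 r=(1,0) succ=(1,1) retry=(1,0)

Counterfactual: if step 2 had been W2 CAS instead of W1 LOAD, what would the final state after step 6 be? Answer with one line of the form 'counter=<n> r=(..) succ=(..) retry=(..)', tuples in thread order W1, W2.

counter=2 r=(1,0) succ=(1,1) retry=(1,1)

(re-executing from step 2 with the substitution; state before step 2: counter=0 r=(0,0) succ=(0,0) retry=(0,0))
2. W2 CAS -> counter=1 r=(0,0) succ=(0,1) retry=(0,0)
3. W2 CAS -> counter=1 r=(0,0) succ=(0,1) retry=(0,1)
4. W1 CAS -> counter=1 r=(0,0) succ=(0,1) retry=(1,1)
5. W1 LOAD -> counter=1 r=(1,0) succ=(0,1) retry=(1,1)
6. W1 CAS -> counter=2 r=(1,0) succ=(1,1) retry=(1,1)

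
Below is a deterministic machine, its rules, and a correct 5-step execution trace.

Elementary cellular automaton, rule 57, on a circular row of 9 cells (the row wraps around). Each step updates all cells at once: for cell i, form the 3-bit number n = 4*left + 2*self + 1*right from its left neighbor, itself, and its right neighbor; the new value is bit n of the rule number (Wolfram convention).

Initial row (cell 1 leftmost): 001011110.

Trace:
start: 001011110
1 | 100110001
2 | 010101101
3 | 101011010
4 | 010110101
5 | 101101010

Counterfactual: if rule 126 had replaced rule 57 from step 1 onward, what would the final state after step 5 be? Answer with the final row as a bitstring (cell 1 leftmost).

(re-executing steps 1..5 under rule 126; state before step 1: 001011110)
1 | 011110011
2 | 110011111
3 | 011110000
4 | 110011000
5 | 111111101

111111101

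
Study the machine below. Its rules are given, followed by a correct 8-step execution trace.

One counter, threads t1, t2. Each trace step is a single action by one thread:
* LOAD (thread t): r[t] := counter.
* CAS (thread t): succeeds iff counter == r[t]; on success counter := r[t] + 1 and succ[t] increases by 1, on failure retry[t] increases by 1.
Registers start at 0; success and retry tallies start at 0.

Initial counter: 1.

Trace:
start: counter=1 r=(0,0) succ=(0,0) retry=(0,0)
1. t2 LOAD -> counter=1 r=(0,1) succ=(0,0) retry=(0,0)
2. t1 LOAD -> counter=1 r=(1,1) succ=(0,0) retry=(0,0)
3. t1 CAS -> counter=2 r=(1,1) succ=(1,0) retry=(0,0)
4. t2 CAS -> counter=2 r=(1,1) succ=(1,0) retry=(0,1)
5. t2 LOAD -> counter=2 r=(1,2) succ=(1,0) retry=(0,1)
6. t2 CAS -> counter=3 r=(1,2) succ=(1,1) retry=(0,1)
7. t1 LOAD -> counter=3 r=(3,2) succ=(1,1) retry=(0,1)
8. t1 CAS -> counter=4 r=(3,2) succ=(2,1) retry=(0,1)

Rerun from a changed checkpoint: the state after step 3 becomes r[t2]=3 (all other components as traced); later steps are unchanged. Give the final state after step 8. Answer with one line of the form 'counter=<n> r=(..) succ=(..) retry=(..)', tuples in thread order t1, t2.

state after step 3 := counter=2 r=(1,3) succ=(1,0) retry=(0,0)
4. t2 CAS -> counter=2 r=(1,3) succ=(1,0) retry=(0,1)
5. t2 LOAD -> counter=2 r=(1,2) succ=(1,0) retry=(0,1)
6. t2 CAS -> counter=3 r=(1,2) succ=(1,1) retry=(0,1)
7. t1 LOAD -> counter=3 r=(3,2) succ=(1,1) retry=(0,1)
8. t1 CAS -> counter=4 r=(3,2) succ=(2,1) retry=(0,1)

counter=4 r=(3,2) succ=(2,1) retry=(0,1)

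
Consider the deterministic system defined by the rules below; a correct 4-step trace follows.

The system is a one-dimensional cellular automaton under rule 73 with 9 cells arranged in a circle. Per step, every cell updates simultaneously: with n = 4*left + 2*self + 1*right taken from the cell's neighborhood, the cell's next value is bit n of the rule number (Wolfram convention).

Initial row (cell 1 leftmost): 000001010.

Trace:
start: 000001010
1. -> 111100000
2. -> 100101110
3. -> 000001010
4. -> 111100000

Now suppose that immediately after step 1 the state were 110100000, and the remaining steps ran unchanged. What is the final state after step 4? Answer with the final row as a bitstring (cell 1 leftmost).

110000000

state after step 1 := 110100000
2. -> 110001110
3. -> 110101010
4. -> 110000000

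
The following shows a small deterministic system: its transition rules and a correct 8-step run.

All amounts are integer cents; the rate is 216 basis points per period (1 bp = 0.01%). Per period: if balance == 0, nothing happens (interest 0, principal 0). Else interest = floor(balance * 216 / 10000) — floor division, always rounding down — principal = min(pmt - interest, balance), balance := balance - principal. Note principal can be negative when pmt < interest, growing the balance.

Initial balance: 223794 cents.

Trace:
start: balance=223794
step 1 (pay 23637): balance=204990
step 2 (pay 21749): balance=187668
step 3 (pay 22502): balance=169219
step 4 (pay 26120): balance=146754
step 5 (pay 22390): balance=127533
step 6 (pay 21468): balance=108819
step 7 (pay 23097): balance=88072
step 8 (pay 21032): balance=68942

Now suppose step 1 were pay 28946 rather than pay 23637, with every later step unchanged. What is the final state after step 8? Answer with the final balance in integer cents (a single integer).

62776

(re-executing from step 1 with the substitution; state before step 1: balance=223794)
step 1 (pay 28946): balance=199681
step 2 (pay 21749): balance=182245
step 3 (pay 22502): balance=163679
step 4 (pay 26120): balance=141094
step 5 (pay 22390): balance=121751
step 6 (pay 21468): balance=102912
step 7 (pay 23097): balance=82037
step 8 (pay 21032): balance=62776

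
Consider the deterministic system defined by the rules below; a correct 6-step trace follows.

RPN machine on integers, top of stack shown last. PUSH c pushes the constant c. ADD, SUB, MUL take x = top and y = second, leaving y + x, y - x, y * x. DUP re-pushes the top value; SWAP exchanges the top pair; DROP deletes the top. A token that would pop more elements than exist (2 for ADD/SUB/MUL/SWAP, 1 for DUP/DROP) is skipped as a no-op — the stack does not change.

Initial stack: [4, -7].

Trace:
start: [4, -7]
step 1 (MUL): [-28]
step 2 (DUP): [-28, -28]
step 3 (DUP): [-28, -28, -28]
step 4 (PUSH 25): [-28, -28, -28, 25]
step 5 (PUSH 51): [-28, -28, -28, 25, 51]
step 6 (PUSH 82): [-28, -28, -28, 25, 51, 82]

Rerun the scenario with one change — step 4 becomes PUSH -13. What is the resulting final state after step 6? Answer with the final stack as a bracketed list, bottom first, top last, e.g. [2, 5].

[-28, -28, -28, -13, 51, 82]

(re-executing from step 4 with the substitution; state before step 4: [-28, -28, -28])
step 4 (PUSH -13): [-28, -28, -28, -13]
step 5 (PUSH 51): [-28, -28, -28, -13, 51]
step 6 (PUSH 82): [-28, -28, -28, -13, 51, 82]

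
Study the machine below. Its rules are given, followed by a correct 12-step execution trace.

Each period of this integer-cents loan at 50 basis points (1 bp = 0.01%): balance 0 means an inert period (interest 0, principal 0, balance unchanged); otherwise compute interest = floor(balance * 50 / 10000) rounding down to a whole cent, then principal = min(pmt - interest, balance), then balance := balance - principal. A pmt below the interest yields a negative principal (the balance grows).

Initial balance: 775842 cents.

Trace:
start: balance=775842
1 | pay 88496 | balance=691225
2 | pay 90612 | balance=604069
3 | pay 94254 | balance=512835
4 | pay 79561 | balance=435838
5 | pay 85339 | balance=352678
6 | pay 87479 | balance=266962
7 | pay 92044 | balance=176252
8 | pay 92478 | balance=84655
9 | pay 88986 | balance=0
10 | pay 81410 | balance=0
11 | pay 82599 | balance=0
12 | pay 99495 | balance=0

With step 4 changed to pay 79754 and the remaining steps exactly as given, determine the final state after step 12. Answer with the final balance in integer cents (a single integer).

0

(re-executing from step 4 with the substitution; state before step 4: balance=512835)
4 | pay 79754 | balance=435645
5 | pay 85339 | balance=352484
6 | pay 87479 | balance=266767
7 | pay 92044 | balance=176056
8 | pay 92478 | balance=84458
9 | pay 88986 | balance=0
10 | pay 81410 | balance=0
11 | pay 82599 | balance=0
12 | pay 99495 | balance=0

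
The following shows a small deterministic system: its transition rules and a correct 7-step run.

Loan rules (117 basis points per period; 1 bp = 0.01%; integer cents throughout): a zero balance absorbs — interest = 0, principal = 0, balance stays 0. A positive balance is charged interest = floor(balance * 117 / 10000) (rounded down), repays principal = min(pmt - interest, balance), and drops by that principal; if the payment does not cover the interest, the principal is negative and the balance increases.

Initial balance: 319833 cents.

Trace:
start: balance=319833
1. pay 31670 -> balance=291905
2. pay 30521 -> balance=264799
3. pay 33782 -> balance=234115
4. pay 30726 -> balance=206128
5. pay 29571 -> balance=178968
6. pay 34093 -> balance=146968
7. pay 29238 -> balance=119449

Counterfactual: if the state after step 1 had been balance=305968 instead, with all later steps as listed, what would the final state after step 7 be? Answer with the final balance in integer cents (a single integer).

state after step 1 := balance=305968
2. pay 30521 -> balance=279026
3. pay 33782 -> balance=248508
4. pay 30726 -> balance=220689
5. pay 29571 -> balance=193700
6. pay 34093 -> balance=161873
7. pay 29238 -> balance=134528

134528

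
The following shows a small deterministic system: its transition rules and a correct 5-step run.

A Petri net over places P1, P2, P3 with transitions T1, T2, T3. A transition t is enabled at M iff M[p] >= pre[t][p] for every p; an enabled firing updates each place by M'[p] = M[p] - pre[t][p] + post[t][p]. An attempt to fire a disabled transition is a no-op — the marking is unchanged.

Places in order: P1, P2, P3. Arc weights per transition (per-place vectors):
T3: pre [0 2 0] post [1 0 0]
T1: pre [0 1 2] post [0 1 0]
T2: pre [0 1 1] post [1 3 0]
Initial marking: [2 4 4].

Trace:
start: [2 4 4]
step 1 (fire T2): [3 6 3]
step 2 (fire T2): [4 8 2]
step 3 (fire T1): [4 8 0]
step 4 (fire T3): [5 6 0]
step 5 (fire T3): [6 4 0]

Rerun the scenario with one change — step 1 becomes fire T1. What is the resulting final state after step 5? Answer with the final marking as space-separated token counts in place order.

5 2 1

(re-executing from step 1 with the substitution; state before step 1: [2 4 4])
step 1 (fire T1): [2 4 2]
step 2 (fire T2): [3 6 1]
step 3 (fire T1): [3 6 1]
step 4 (fire T3): [4 4 1]
step 5 (fire T3): [5 2 1]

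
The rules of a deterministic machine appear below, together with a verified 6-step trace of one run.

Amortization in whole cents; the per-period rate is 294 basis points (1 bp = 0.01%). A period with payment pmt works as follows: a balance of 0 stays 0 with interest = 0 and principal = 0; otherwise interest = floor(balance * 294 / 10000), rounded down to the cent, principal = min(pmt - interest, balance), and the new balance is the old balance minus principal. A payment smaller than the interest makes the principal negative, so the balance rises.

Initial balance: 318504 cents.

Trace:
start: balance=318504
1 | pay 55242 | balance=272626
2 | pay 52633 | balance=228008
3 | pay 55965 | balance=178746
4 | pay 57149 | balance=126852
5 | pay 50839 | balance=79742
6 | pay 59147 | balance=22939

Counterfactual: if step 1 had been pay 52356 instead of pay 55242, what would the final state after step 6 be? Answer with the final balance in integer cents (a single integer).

(re-executing from step 1 with the substitution; state before step 1: balance=318504)
1 | pay 52356 | balance=275512
2 | pay 52633 | balance=230979
3 | pay 55965 | balance=181804
4 | pay 57149 | balance=130000
5 | pay 50839 | balance=82983
6 | pay 59147 | balance=26275

26275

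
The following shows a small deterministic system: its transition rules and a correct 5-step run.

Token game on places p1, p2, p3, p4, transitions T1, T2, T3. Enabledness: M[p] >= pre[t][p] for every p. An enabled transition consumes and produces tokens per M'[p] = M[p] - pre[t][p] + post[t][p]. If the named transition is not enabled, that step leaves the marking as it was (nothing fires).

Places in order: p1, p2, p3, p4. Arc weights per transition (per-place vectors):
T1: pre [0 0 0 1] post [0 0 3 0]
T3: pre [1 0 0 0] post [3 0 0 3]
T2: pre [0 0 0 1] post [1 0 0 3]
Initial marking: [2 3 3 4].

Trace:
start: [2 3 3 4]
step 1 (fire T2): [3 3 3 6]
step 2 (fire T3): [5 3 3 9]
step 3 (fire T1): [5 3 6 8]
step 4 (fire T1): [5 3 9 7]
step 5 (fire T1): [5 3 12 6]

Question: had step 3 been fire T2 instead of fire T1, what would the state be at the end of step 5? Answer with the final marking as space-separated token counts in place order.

(re-executing from step 3 with the substitution; state before step 3: [5 3 3 9])
step 3 (fire T2): [6 3 3 11]
step 4 (fire T1): [6 3 6 10]
step 5 (fire T1): [6 3 9 9]

6 3 9 9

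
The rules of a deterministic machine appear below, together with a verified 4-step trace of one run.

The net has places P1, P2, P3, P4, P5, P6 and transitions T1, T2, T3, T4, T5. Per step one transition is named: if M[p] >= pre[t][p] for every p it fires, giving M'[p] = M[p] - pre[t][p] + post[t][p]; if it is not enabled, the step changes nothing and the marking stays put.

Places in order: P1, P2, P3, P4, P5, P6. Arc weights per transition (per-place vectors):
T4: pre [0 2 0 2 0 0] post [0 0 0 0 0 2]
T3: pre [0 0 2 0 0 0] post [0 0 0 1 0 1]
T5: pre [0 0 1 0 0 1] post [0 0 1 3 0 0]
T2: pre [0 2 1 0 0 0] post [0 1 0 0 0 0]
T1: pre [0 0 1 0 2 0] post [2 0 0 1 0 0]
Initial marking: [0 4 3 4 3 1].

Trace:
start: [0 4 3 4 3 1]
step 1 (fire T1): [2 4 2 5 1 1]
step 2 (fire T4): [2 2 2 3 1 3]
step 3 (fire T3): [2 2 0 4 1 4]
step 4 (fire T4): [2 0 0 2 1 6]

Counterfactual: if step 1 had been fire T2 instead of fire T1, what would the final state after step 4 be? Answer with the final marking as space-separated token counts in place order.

0 1 0 3 3 4

(re-executing from step 1 with the substitution; state before step 1: [0 4 3 4 3 1])
step 1 (fire T2): [0 3 2 4 3 1]
step 2 (fire T4): [0 1 2 2 3 3]
step 3 (fire T3): [0 1 0 3 3 4]
step 4 (fire T4): [0 1 0 3 3 4]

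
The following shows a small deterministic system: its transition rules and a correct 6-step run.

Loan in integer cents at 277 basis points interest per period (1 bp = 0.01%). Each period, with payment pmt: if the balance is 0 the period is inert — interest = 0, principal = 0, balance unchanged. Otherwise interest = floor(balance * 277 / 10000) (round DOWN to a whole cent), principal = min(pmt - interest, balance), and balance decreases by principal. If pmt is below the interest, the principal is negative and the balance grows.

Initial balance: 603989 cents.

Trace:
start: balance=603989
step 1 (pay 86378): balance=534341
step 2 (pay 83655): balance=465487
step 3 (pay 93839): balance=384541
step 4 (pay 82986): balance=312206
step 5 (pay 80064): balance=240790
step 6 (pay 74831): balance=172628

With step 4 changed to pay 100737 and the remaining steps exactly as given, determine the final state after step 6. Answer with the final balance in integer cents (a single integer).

153880

(re-executing from step 4 with the substitution; state before step 4: balance=384541)
step 4 (pay 100737): balance=294455
step 5 (pay 80064): balance=222547
step 6 (pay 74831): balance=153880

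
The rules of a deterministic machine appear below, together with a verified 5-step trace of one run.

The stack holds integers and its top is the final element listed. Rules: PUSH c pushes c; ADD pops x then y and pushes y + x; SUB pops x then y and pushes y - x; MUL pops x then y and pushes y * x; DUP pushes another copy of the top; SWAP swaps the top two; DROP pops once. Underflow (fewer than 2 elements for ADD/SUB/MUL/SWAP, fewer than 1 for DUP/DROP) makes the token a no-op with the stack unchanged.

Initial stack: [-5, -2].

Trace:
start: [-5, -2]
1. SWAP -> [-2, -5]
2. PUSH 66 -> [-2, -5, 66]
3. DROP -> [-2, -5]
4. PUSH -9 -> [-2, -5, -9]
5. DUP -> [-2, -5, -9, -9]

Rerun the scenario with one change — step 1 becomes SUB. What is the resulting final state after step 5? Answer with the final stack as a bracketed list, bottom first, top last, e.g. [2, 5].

[-3, -9, -9]

(re-executing from step 1 with the substitution; state before step 1: [-5, -2])
1. SUB -> [-3]
2. PUSH 66 -> [-3, 66]
3. DROP -> [-3]
4. PUSH -9 -> [-3, -9]
5. DUP -> [-3, -9, -9]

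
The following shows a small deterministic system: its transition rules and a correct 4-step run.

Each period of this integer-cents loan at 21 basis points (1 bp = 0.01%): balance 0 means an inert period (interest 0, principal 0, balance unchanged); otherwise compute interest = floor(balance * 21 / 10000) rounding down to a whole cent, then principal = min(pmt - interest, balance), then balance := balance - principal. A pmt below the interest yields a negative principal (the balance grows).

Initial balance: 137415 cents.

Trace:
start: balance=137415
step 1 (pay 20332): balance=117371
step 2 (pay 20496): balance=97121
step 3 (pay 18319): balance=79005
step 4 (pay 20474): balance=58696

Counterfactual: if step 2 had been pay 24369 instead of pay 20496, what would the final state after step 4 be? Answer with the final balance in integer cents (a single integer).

54807

(re-executing from step 2 with the substitution; state before step 2: balance=117371)
step 2 (pay 24369): balance=93248
step 3 (pay 18319): balance=75124
step 4 (pay 20474): balance=54807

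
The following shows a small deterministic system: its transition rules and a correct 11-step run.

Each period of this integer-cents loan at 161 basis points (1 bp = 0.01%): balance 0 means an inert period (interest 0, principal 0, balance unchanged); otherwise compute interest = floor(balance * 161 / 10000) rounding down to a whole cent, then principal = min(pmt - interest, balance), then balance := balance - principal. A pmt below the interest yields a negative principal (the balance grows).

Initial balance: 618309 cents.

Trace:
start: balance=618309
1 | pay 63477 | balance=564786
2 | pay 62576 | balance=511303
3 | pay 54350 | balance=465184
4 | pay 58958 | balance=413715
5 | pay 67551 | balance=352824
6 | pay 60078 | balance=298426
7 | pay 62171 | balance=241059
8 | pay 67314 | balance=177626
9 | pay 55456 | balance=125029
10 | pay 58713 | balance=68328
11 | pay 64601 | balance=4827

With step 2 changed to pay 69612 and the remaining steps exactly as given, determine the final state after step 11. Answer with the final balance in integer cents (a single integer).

0

(re-executing from step 2 with the substitution; state before step 2: balance=564786)
2 | pay 69612 | balance=504267
3 | pay 54350 | balance=458035
4 | pay 58958 | balance=406451
5 | pay 67551 | balance=345443
6 | pay 60078 | balance=290926
7 | pay 62171 | balance=233438
8 | pay 67314 | balance=169882
9 | pay 55456 | balance=117161
10 | pay 58713 | balance=60334
11 | pay 64601 | balance=0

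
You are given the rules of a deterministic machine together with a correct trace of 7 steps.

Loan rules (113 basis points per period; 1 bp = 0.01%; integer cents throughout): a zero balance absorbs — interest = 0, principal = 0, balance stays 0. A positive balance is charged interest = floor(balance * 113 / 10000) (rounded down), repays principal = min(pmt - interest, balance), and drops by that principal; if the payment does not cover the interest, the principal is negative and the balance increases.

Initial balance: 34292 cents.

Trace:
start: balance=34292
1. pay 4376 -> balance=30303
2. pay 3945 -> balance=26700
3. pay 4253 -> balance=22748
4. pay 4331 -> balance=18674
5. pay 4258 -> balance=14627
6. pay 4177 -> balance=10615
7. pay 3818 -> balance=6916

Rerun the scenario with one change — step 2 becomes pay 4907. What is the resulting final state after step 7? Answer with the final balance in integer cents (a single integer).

5898

(re-executing from step 2 with the substitution; state before step 2: balance=30303)
2. pay 4907 -> balance=25738
3. pay 4253 -> balance=21775
4. pay 4331 -> balance=17690
5. pay 4258 -> balance=13631
6. pay 4177 -> balance=9608
7. pay 3818 -> balance=5898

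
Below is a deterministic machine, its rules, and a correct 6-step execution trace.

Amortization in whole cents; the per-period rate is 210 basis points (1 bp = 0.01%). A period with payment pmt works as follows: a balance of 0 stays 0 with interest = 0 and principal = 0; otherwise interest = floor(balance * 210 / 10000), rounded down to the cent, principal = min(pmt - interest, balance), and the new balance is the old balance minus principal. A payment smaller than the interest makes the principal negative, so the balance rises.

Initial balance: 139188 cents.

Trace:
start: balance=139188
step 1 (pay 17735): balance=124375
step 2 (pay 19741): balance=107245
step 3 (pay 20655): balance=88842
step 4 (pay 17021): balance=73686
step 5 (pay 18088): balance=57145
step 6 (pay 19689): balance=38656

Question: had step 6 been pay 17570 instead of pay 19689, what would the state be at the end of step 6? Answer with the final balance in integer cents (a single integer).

(re-executing from step 6 with the substitution; state before step 6: balance=57145)
step 6 (pay 17570): balance=40775

40775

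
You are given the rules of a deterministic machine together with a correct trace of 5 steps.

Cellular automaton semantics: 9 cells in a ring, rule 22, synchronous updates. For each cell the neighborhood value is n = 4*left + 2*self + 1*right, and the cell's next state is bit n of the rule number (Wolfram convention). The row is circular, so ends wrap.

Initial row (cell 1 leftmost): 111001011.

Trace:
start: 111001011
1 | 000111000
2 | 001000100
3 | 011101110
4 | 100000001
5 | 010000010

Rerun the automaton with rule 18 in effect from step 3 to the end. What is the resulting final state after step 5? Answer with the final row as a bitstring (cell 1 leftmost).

010000010

(re-executing steps 3..5 under rule 18; state before step 3: 001000100)
3 | 010101010
4 | 100000001
5 | 010000010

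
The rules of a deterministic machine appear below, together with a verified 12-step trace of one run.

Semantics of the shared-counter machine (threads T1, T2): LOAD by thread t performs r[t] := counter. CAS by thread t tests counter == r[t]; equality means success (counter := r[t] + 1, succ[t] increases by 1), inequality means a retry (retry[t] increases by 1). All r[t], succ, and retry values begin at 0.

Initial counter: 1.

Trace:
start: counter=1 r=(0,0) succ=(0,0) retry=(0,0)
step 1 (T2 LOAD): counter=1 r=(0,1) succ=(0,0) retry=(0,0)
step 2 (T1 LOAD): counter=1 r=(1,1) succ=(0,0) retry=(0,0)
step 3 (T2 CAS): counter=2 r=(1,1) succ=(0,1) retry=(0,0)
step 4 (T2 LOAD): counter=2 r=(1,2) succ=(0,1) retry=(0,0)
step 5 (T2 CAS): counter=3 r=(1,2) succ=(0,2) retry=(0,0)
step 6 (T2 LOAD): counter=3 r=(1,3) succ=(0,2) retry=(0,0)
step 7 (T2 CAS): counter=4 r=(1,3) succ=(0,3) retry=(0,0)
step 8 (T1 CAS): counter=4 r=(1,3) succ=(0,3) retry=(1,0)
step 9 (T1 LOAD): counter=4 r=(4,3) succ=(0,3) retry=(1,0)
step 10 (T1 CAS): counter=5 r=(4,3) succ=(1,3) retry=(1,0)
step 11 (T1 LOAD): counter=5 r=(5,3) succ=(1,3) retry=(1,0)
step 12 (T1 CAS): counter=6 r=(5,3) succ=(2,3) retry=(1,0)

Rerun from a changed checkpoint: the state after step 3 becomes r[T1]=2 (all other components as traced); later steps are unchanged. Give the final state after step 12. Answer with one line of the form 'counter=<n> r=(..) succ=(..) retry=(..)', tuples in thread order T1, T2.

counter=6 r=(5,3) succ=(2,3) retry=(1,0)

state after step 3 := counter=2 r=(2,1) succ=(0,1) retry=(0,0)
step 4 (T2 LOAD): counter=2 r=(2,2) succ=(0,1) retry=(0,0)
step 5 (T2 CAS): counter=3 r=(2,2) succ=(0,2) retry=(0,0)
step 6 (T2 LOAD): counter=3 r=(2,3) succ=(0,2) retry=(0,0)
step 7 (T2 CAS): counter=4 r=(2,3) succ=(0,3) retry=(0,0)
step 8 (T1 CAS): counter=4 r=(2,3) succ=(0,3) retry=(1,0)
step 9 (T1 LOAD): counter=4 r=(4,3) succ=(0,3) retry=(1,0)
step 10 (T1 CAS): counter=5 r=(4,3) succ=(1,3) retry=(1,0)
step 11 (T1 LOAD): counter=5 r=(5,3) succ=(1,3) retry=(1,0)
step 12 (T1 CAS): counter=6 r=(5,3) succ=(2,3) retry=(1,0)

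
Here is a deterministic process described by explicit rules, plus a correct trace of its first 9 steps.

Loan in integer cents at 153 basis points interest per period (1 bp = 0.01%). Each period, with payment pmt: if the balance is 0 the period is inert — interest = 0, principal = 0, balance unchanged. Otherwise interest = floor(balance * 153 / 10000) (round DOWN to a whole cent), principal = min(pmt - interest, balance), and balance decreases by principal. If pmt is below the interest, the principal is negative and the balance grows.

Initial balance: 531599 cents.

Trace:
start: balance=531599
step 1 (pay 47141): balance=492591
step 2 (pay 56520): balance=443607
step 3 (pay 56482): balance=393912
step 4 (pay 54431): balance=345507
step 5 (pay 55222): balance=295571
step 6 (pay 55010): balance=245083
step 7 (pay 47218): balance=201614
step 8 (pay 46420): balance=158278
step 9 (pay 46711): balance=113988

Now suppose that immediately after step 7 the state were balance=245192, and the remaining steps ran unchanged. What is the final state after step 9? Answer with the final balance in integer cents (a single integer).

state after step 7 := balance=245192
step 8 (pay 46420): balance=202523
step 9 (pay 46711): balance=158910

158910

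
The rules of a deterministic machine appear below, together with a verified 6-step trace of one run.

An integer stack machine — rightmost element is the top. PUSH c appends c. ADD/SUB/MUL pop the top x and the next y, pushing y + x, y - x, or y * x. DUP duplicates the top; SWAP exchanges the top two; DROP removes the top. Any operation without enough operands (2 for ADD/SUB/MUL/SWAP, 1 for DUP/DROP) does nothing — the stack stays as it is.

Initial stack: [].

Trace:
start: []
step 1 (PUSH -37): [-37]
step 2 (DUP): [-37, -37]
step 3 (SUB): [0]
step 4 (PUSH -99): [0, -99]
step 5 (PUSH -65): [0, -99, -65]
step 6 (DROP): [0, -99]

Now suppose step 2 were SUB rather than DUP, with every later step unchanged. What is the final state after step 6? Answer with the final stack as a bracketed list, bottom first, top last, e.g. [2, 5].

(re-executing from step 2 with the substitution; state before step 2: [-37])
step 2 (SUB): [-37]
step 3 (SUB): [-37]
step 4 (PUSH -99): [-37, -99]
step 5 (PUSH -65): [-37, -99, -65]
step 6 (DROP): [-37, -99]

[-37, -99]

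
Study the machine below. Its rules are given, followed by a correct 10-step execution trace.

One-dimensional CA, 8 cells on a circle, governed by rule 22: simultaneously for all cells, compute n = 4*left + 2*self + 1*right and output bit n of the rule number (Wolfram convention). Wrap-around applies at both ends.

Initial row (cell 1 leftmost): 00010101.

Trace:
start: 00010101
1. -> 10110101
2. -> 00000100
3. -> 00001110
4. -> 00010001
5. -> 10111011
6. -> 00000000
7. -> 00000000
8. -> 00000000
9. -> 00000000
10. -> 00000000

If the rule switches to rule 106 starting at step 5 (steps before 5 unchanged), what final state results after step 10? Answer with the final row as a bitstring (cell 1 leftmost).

01000100

(re-executing steps 5..10 under rule 106; state before step 5: 00010001)
5. -> 00100010
6. -> 01000100
7. -> 10001000
8. -> 00010001
9. -> 00100010
10. -> 01000100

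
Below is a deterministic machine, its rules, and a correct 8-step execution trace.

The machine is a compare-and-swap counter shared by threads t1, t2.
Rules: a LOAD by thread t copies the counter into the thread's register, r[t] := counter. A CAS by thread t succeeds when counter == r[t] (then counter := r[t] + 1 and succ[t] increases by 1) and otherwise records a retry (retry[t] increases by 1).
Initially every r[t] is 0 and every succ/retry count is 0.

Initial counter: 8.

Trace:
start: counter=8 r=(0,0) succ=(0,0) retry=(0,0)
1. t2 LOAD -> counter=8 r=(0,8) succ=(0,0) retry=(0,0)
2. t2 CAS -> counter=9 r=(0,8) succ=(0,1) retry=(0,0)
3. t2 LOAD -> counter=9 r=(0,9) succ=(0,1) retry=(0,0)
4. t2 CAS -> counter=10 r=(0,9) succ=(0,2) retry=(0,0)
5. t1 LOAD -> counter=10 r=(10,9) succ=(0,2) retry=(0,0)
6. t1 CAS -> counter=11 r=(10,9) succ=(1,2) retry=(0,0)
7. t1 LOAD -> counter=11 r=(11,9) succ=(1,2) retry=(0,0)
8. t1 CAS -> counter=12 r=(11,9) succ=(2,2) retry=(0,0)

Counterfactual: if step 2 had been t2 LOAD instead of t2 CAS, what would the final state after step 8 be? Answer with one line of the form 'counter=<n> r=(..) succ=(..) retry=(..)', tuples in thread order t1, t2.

counter=11 r=(10,8) succ=(2,1) retry=(0,0)

(re-executing from step 2 with the substitution; state before step 2: counter=8 r=(0,8) succ=(0,0) retry=(0,0))
2. t2 LOAD -> counter=8 r=(0,8) succ=(0,0) retry=(0,0)
3. t2 LOAD -> counter=8 r=(0,8) succ=(0,0) retry=(0,0)
4. t2 CAS -> counter=9 r=(0,8) succ=(0,1) retry=(0,0)
5. t1 LOAD -> counter=9 r=(9,8) succ=(0,1) retry=(0,0)
6. t1 CAS -> counter=10 r=(9,8) succ=(1,1) retry=(0,0)
7. t1 LOAD -> counter=10 r=(10,8) succ=(1,1) retry=(0,0)
8. t1 CAS -> counter=11 r=(10,8) succ=(2,1) retry=(0,0)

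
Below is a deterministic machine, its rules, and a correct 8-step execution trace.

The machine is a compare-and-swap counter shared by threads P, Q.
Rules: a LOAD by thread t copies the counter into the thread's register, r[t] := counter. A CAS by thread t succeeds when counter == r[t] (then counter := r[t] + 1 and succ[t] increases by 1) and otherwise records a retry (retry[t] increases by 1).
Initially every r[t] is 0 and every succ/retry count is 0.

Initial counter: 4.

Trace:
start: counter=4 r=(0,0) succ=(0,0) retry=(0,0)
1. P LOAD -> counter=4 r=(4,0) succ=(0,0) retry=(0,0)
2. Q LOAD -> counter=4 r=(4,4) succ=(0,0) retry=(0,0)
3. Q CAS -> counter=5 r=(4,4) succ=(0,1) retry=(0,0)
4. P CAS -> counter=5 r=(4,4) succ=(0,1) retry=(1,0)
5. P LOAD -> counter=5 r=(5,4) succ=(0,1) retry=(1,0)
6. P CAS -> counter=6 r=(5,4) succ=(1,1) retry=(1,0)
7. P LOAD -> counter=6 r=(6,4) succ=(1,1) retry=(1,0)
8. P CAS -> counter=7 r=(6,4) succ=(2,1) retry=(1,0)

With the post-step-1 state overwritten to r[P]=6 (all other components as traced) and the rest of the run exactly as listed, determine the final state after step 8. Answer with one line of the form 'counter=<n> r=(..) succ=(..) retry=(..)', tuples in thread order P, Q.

state after step 1 := counter=4 r=(6,0) succ=(0,0) retry=(0,0)
2. Q LOAD -> counter=4 r=(6,4) succ=(0,0) retry=(0,0)
3. Q CAS -> counter=5 r=(6,4) succ=(0,1) retry=(0,0)
4. P CAS -> counter=5 r=(6,4) succ=(0,1) retry=(1,0)
5. P LOAD -> counter=5 r=(5,4) succ=(0,1) retry=(1,0)
6. P CAS -> counter=6 r=(5,4) succ=(1,1) retry=(1,0)
7. P LOAD -> counter=6 r=(6,4) succ=(1,1) retry=(1,0)
8. P CAS -> counter=7 r=(6,4) succ=(2,1) retry=(1,0)

counter=7 r=(6,4) succ=(2,1) retry=(1,0)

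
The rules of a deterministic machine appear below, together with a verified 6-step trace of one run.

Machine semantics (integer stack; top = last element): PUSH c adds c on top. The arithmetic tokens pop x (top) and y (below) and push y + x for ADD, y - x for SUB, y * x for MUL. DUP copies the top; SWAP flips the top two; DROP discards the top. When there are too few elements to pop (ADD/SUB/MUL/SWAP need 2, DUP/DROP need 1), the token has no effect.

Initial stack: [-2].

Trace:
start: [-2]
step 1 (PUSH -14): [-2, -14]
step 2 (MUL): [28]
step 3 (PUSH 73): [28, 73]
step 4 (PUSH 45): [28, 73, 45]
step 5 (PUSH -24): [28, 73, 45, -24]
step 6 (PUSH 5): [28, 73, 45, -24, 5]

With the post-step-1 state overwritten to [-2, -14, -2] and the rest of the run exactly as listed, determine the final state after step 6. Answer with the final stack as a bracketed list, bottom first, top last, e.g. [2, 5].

state after step 1 := [-2, -14, -2]
step 2 (MUL): [-2, 28]
step 3 (PUSH 73): [-2, 28, 73]
step 4 (PUSH 45): [-2, 28, 73, 45]
step 5 (PUSH -24): [-2, 28, 73, 45, -24]
step 6 (PUSH 5): [-2, 28, 73, 45, -24, 5]

[-2, 28, 73, 45, -24, 5]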